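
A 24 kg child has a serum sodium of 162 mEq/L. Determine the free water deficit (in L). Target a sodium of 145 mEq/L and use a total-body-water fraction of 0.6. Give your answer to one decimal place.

TBW = 0.6 · 24 = 14.4 L
Free water deficit = TBW · (Na/145 − 1)
= 14.4 · (162/145 − 1)
= 14.4 · 0.1172
= 1.69 L

1.7 L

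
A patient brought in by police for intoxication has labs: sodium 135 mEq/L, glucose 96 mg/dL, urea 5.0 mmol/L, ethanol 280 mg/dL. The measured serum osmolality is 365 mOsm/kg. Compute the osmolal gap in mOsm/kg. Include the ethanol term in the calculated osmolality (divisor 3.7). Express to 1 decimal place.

Calculated osmolality = 2·Na + glucose/18 + urea + ethanol/3.7
= 2·135 + 96/18 + 5 + 280/3.7
= 270 + 5.33 + 5 + 75.68
= 356.01 mOsm/kg ≈ 356.0 mOsm/kg
Osmolar gap = measured − calculated = 365 − 356.0 = 9.0 mOsm/kg

9.0 mOsm/kg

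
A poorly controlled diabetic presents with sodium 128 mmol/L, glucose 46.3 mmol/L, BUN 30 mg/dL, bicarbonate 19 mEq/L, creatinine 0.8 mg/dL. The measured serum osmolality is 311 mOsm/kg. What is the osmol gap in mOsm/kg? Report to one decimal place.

-2.0 mOsm/kg

Calculated osmolality = 2·Na + glucose + BUN/2.8
= 2·128 + 46.3 + 30/2.8
= 256 + 46.30 + 10.71
= 313.01 mOsm/kg ≈ 313.0 mOsm/kg
Osmolar gap = measured − calculated = 311 − 313.0 = -2.0 mOsm/kg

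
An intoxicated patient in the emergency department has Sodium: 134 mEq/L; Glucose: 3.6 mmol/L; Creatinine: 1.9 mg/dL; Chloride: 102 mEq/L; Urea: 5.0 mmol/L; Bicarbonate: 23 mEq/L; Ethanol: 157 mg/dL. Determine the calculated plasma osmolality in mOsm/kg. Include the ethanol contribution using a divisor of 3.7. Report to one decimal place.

319.0 mOsm/kg

Calculated osmolality = 2·Na + glucose + urea + ethanol/3.7
= 2·134 + 3.6 + 5 + 157/3.7
= 268 + 3.60 + 5 + 42.43
= 319.03 mOsm/kg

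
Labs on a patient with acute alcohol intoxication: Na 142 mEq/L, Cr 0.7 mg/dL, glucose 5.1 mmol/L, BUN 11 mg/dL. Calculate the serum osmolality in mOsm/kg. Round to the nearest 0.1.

293.0 mOsm/kg

Calculated osmolality = 2·Na + glucose + BUN/2.8
= 2·142 + 5.1 + 11/2.8
= 284 + 5.10 + 3.93
= 293.03 mOsm/kg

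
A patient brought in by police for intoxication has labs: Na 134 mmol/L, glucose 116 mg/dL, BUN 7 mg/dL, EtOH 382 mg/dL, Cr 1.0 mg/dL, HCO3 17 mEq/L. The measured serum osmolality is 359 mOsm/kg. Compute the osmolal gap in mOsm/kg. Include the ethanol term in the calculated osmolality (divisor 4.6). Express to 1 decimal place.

Calculated osmolality = 2·Na + glucose/18 + BUN/2.8 + ethanol/4.6
= 2·134 + 116/18 + 7/2.8 + 382/4.6
= 268 + 6.44 + 2.50 + 83.04
= 359.98 mOsm/kg ≈ 360.0 mOsm/kg
Osmolar gap = measured − calculated = 359 − 360.0 = -1.0 mOsm/kg

-1.0 mOsm/kg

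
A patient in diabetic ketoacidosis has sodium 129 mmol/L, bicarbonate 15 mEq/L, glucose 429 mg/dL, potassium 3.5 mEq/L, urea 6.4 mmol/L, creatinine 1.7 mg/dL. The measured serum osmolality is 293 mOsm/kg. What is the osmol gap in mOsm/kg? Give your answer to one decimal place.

4.8 mOsm/kg

Calculated osmolality = 2·Na + glucose/18 + urea
= 2·129 + 429/18 + 6.4
= 258 + 23.83 + 6.40
= 288.23 mOsm/kg ≈ 288.2 mOsm/kg
Osmolar gap = measured − calculated = 293 − 288.2 = 4.8 mOsm/kg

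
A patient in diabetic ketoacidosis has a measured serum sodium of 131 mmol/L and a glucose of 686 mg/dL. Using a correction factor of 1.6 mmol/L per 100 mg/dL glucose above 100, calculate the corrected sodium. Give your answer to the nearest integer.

140 mmol/L

Corrected Na = measured Na + 1.6 · (glucose − 100)/100
= 131 + 1.6 · (686 − 100)/100
= 131 + 9.4
= 140.4 mmol/L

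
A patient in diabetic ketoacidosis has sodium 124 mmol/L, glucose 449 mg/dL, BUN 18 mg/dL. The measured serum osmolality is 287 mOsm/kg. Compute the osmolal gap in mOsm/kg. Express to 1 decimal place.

Calculated osmolality = 2·Na + glucose/18 + BUN/2.8
= 2·124 + 449/18 + 18/2.8
= 248 + 24.94 + 6.43
= 279.37 mOsm/kg ≈ 279.4 mOsm/kg
Osmolar gap = measured − calculated = 287 − 279.4 = 7.6 mOsm/kg

7.6 mOsm/kg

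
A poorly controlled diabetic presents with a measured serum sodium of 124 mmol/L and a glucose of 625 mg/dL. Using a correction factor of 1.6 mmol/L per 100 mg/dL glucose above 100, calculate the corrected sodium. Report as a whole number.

Corrected Na = measured Na + 1.6 · (glucose − 100)/100
= 124 + 1.6 · (625 − 100)/100
= 124 + 8.4
= 132.4 mmol/L

132 mmol/L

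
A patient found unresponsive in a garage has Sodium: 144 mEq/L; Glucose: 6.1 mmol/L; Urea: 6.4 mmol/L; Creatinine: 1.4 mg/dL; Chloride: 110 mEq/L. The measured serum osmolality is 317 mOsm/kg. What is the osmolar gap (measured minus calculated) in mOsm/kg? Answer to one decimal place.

Calculated osmolality = 2·Na + glucose + urea
= 2·144 + 6.1 + 6.4
= 288 + 6.10 + 6.40
= 300.5 mOsm/kg ≈ 300.5 mOsm/kg
Osmolar gap = measured − calculated = 317 − 300.5 = 16.5 mOsm/kg

16.5 mOsm/kg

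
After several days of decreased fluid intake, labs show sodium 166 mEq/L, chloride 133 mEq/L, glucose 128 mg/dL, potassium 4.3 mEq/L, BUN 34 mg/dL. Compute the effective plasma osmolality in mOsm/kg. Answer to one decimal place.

Effective osmolality excludes urea (freely permeant across cell membranes):
2·Na + glucose/18
= 2·166 + 128/18
= 332 + 7.11
= 339.11 mOsm/kg

339.1 mOsm/kg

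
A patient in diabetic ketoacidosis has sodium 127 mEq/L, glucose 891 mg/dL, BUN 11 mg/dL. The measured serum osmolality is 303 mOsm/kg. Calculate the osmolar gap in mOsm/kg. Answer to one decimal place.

-4.4 mOsm/kg

Calculated osmolality = 2·Na + glucose/18 + BUN/2.8
= 2·127 + 891/18 + 11/2.8
= 254 + 49.50 + 3.93
= 307.43 mOsm/kg ≈ 307.4 mOsm/kg
Osmolar gap = measured − calculated = 303 − 307.4 = -4.4 mOsm/kg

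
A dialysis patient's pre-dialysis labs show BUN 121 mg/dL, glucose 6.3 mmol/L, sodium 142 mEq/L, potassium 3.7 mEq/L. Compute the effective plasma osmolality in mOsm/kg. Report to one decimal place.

Effective osmolality excludes urea (freely permeant across cell membranes):
2·Na + glucose
= 2·142 + 6.3
= 284 + 6.3
= 290.3 mOsm/kg

290.3 mOsm/kg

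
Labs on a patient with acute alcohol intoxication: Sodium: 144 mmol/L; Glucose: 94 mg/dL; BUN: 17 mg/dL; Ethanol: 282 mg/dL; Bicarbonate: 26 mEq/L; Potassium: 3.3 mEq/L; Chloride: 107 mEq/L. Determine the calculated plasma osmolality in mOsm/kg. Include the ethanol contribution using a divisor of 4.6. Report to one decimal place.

Calculated osmolality = 2·Na + glucose/18 + BUN/2.8 + ethanol/4.6
= 2·144 + 94/18 + 17/2.8 + 282/4.6
= 288 + 5.22 + 6.07 + 61.30
= 360.59 mOsm/kg

360.6 mOsm/kg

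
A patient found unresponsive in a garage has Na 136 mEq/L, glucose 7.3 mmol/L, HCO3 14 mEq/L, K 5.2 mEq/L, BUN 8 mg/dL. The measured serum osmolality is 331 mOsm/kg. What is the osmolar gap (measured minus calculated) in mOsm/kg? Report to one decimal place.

48.8 mOsm/kg

Calculated osmolality = 2·Na + glucose + BUN/2.8
= 2·136 + 7.3 + 8/2.8
= 272 + 7.30 + 2.86
= 282.16 mOsm/kg ≈ 282.2 mOsm/kg
Osmolar gap = measured − calculated = 331 − 282.2 = 48.8 mOsm/kg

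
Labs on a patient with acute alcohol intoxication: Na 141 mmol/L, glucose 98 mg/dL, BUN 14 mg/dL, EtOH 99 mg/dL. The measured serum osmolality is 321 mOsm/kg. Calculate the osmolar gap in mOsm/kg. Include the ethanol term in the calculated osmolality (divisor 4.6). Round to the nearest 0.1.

Calculated osmolality = 2·Na + glucose/18 + BUN/2.8 + ethanol/4.6
= 2·141 + 98/18 + 14/2.8 + 99/4.6
= 282 + 5.44 + 5 + 21.52
= 313.96 mOsm/kg ≈ 314.0 mOsm/kg
Osmolar gap = measured − calculated = 321 − 314.0 = 7.0 mOsm/kg

7.0 mOsm/kg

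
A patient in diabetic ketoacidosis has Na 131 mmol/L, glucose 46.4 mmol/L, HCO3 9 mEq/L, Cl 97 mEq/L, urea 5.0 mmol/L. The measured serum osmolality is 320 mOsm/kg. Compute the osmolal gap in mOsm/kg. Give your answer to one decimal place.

Calculated osmolality = 2·Na + glucose + urea
= 2·131 + 46.4 + 5
= 262 + 46.40 + 5
= 313.4 mOsm/kg ≈ 313.4 mOsm/kg
Osmolar gap = measured − calculated = 320 − 313.4 = 6.6 mOsm/kg

6.6 mOsm/kg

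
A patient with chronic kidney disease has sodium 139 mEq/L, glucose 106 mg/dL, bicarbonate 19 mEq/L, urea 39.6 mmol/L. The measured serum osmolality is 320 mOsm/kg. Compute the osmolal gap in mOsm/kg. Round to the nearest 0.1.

-3.5 mOsm/kg

Calculated osmolality = 2·Na + glucose/18 + urea
= 2·139 + 106/18 + 39.6
= 278 + 5.89 + 39.60
= 323.49 mOsm/kg ≈ 323.5 mOsm/kg
Osmolar gap = measured − calculated = 320 − 323.5 = -3.5 mOsm/kg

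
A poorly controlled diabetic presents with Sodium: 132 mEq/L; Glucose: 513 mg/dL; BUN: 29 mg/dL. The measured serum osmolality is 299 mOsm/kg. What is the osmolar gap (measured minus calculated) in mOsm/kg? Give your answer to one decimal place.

Calculated osmolality = 2·Na + glucose/18 + BUN/2.8
= 2·132 + 513/18 + 29/2.8
= 264 + 28.50 + 10.36
= 302.86 mOsm/kg ≈ 302.9 mOsm/kg
Osmolar gap = measured − calculated = 299 − 302.9 = -3.9 mOsm/kg

-3.9 mOsm/kg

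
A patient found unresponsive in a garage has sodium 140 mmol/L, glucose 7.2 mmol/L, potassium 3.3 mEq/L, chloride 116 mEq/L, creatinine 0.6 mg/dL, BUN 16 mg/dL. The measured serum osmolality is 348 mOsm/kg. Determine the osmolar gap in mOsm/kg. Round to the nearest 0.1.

55.1 mOsm/kg

Calculated osmolality = 2·Na + glucose + BUN/2.8
= 2·140 + 7.2 + 16/2.8
= 280 + 7.20 + 5.71
= 292.91 mOsm/kg ≈ 292.9 mOsm/kg
Osmolar gap = measured − calculated = 348 − 292.9 = 55.1 mOsm/kg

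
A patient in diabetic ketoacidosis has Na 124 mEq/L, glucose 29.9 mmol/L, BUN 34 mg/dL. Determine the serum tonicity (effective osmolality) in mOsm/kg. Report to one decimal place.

277.9 mOsm/kg

Effective osmolality excludes urea (freely permeant across cell membranes):
2·Na + glucose
= 2·124 + 29.9
= 248 + 29.9
= 277.9 mOsm/kg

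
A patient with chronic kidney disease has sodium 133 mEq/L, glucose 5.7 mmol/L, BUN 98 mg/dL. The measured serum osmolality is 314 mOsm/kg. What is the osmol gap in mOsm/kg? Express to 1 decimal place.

7.3 mOsm/kg

Calculated osmolality = 2·Na + glucose + BUN/2.8
= 2·133 + 5.7 + 98/2.8
= 266 + 5.70 + 35
= 306.7 mOsm/kg ≈ 306.7 mOsm/kg
Osmolar gap = measured − calculated = 314 − 306.7 = 7.3 mOsm/kg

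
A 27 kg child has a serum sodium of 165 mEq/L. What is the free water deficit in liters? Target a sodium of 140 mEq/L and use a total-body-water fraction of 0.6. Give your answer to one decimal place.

2.9 L

TBW = 0.6 · 27 = 16.2 L
Free water deficit = TBW · (Na/140 − 1)
= 16.2 · (165/140 − 1)
= 16.2 · 0.1786
= 2.89 L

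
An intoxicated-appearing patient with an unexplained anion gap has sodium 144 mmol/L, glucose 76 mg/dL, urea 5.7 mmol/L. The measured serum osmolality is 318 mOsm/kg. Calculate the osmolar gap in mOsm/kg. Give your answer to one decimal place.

20.1 mOsm/kg

Calculated osmolality = 2·Na + glucose/18 + urea
= 2·144 + 76/18 + 5.7
= 288 + 4.22 + 5.70
= 297.92 mOsm/kg ≈ 297.9 mOsm/kg
Osmolar gap = measured − calculated = 318 − 297.9 = 20.1 mOsm/kg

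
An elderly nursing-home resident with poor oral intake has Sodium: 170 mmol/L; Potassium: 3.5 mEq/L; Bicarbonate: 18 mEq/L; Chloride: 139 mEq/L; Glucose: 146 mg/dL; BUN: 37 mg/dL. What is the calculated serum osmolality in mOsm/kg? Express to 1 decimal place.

361.3 mOsm/kg

Calculated osmolality = 2·Na + glucose/18 + BUN/2.8
= 2·170 + 146/18 + 37/2.8
= 340 + 8.11 + 13.21
= 361.32 mOsm/kg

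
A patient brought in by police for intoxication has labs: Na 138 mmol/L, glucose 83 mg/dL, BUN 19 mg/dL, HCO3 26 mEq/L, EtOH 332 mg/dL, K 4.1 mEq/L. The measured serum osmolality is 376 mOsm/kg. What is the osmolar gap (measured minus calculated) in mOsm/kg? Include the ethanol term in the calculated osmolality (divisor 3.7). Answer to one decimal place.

-1.1 mOsm/kg

Calculated osmolality = 2·Na + glucose/18 + BUN/2.8 + ethanol/3.7
= 2·138 + 83/18 + 19/2.8 + 332/3.7
= 276 + 4.61 + 6.79 + 89.73
= 377.13 mOsm/kg ≈ 377.1 mOsm/kg
Osmolar gap = measured − calculated = 376 − 377.1 = -1.1 mOsm/kg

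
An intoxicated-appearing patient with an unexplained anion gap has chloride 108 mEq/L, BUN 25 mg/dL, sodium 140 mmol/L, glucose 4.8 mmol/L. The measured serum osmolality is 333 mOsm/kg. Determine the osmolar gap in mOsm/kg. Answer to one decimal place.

Calculated osmolality = 2·Na + glucose + BUN/2.8
= 2·140 + 4.8 + 25/2.8
= 280 + 4.80 + 8.93
= 293.73 mOsm/kg ≈ 293.7 mOsm/kg
Osmolar gap = measured − calculated = 333 − 293.7 = 39.3 mOsm/kg

39.3 mOsm/kg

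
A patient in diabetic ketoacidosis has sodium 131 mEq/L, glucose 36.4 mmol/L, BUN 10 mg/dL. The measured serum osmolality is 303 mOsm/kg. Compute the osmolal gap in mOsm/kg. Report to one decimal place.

Calculated osmolality = 2·Na + glucose + BUN/2.8
= 2·131 + 36.4 + 10/2.8
= 262 + 36.40 + 3.57
= 301.97 mOsm/kg ≈ 302.0 mOsm/kg
Osmolar gap = measured − calculated = 303 − 302.0 = 1.0 mOsm/kg

1.0 mOsm/kg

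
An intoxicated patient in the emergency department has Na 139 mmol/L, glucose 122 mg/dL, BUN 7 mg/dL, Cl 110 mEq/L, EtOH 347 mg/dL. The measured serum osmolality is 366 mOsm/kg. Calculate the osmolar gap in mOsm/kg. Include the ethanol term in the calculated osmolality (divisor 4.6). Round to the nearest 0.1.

3.3 mOsm/kg

Calculated osmolality = 2·Na + glucose/18 + BUN/2.8 + ethanol/4.6
= 2·139 + 122/18 + 7/2.8 + 347/4.6
= 278 + 6.78 + 2.50 + 75.43
= 362.71 mOsm/kg ≈ 362.7 mOsm/kg
Osmolar gap = measured − calculated = 366 − 362.7 = 3.3 mOsm/kg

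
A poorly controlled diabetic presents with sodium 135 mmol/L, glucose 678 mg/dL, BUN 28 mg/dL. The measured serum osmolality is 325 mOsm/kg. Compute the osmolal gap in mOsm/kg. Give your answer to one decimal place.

Calculated osmolality = 2·Na + glucose/18 + BUN/2.8
= 2·135 + 678/18 + 28/2.8
= 270 + 37.67 + 10
= 317.67 mOsm/kg ≈ 317.7 mOsm/kg
Osmolar gap = measured − calculated = 325 − 317.7 = 7.3 mOsm/kg

7.3 mOsm/kg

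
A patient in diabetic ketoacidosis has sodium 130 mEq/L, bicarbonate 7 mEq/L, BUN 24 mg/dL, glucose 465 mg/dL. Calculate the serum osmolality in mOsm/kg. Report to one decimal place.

Calculated osmolality = 2·Na + glucose/18 + BUN/2.8
= 2·130 + 465/18 + 24/2.8
= 260 + 25.83 + 8.57
= 294.4 mOsm/kg

294.4 mOsm/kg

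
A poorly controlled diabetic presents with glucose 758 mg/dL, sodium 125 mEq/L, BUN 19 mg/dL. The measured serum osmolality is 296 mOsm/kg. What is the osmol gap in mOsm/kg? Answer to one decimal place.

Calculated osmolality = 2·Na + glucose/18 + BUN/2.8
= 2·125 + 758/18 + 19/2.8
= 250 + 42.11 + 6.79
= 298.9 mOsm/kg ≈ 298.9 mOsm/kg
Osmolar gap = measured − calculated = 296 − 298.9 = -2.9 mOsm/kg

-2.9 mOsm/kg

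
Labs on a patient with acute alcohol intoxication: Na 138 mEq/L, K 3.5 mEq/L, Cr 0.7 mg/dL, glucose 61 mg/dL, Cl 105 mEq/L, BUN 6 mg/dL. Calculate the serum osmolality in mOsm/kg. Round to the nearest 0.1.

281.5 mOsm/kg

Calculated osmolality = 2·Na + glucose/18 + BUN/2.8
= 2·138 + 61/18 + 6/2.8
= 276 + 3.39 + 2.14
= 281.53 mOsm/kg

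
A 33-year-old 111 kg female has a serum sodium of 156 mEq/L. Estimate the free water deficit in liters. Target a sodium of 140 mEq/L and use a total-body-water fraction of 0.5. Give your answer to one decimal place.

TBW = 0.5 · 111 = 55.5 L
Free water deficit = TBW · (Na/140 − 1)
= 55.5 · (156/140 − 1)
= 55.5 · 0.1143
= 6.34 L

6.3 L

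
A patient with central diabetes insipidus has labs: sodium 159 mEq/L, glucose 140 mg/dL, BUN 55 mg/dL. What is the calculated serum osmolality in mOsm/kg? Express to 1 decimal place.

Calculated osmolality = 2·Na + glucose/18 + BUN/2.8
= 2·159 + 140/18 + 55/2.8
= 318 + 7.78 + 19.64
= 345.42 mOsm/kg

345.4 mOsm/kg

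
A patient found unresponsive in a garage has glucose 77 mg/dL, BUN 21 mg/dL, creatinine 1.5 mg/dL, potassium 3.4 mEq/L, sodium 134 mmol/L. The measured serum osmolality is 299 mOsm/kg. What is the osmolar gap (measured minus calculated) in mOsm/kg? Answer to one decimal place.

Calculated osmolality = 2·Na + glucose/18 + BUN/2.8
= 2·134 + 77/18 + 21/2.8
= 268 + 4.28 + 7.50
= 279.78 mOsm/kg ≈ 279.8 mOsm/kg
Osmolar gap = measured − calculated = 299 − 279.8 = 19.2 mOsm/kg

19.2 mOsm/kg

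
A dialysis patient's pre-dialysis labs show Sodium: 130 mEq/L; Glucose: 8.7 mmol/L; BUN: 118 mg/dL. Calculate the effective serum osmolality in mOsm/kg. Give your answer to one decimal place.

Effective osmolality excludes urea (freely permeant across cell membranes):
2·Na + glucose
= 2·130 + 8.7
= 260 + 8.7
= 268.7 mOsm/kg

268.7 mOsm/kg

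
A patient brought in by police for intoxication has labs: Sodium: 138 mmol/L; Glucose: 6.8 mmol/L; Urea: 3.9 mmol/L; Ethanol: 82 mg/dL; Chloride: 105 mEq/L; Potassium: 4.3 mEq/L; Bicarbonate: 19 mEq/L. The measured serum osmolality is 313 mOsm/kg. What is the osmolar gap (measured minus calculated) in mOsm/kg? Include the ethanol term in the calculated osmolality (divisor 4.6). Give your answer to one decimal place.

Calculated osmolality = 2·Na + glucose + urea + ethanol/4.6
= 2·138 + 6.8 + 3.9 + 82/4.6
= 276 + 6.80 + 3.90 + 17.83
= 304.53 mOsm/kg ≈ 304.5 mOsm/kg
Osmolar gap = measured − calculated = 313 − 304.5 = 8.5 mOsm/kg

8.5 mOsm/kg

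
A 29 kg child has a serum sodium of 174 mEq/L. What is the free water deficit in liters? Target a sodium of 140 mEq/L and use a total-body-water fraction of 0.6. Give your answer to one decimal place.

TBW = 0.6 · 29 = 17.4 L
Free water deficit = TBW · (Na/140 − 1)
= 17.4 · (174/140 − 1)
= 17.4 · 0.2429
= 4.23 L

4.2 L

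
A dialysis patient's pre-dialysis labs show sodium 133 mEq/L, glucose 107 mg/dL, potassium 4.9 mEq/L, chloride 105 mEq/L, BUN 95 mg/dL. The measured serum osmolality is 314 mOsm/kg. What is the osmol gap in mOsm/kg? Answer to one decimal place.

Calculated osmolality = 2·Na + glucose/18 + BUN/2.8
= 2·133 + 107/18 + 95/2.8
= 266 + 5.94 + 33.93
= 305.87 mOsm/kg ≈ 305.9 mOsm/kg
Osmolar gap = measured − calculated = 314 − 305.9 = 8.1 mOsm/kg

8.1 mOsm/kg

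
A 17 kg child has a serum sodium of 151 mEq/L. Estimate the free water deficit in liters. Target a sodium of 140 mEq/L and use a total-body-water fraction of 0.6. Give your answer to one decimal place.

0.8 L

TBW = 0.6 · 17 = 10.2 L
Free water deficit = TBW · (Na/140 − 1)
= 10.2 · (151/140 − 1)
= 10.2 · 0.0786
= 0.8 L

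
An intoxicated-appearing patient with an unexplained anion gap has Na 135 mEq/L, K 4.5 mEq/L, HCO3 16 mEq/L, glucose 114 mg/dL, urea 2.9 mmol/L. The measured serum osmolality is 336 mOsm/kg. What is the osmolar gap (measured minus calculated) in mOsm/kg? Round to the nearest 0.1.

56.8 mOsm/kg

Calculated osmolality = 2·Na + glucose/18 + urea
= 2·135 + 114/18 + 2.9
= 270 + 6.33 + 2.90
= 279.23 mOsm/kg ≈ 279.2 mOsm/kg
Osmolar gap = measured − calculated = 336 − 279.2 = 56.8 mOsm/kg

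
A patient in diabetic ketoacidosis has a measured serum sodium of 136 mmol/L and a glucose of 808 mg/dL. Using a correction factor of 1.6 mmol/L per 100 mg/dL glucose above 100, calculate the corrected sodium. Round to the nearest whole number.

147 mmol/L

Corrected Na = measured Na + 1.6 · (glucose − 100)/100
= 136 + 1.6 · (808 − 100)/100
= 136 + 11.3
= 147.3 mmol/L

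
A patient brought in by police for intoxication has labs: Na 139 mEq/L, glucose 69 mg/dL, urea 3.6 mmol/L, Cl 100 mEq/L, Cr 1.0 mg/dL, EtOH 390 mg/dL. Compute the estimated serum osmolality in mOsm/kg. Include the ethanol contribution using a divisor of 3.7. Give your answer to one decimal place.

Calculated osmolality = 2·Na + glucose/18 + urea + ethanol/3.7
= 2·139 + 69/18 + 3.6 + 390/3.7
= 278 + 3.83 + 3.60 + 105.41
= 390.84 mOsm/kg

390.8 mOsm/kg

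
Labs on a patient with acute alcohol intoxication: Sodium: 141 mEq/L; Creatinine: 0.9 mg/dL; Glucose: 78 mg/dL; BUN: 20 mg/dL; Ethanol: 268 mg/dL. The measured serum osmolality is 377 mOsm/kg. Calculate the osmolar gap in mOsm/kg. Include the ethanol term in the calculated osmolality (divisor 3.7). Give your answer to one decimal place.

Calculated osmolality = 2·Na + glucose/18 + BUN/2.8 + ethanol/3.7
= 2·141 + 78/18 + 20/2.8 + 268/3.7
= 282 + 4.33 + 7.14 + 72.43
= 365.9 mOsm/kg ≈ 365.9 mOsm/kg
Osmolar gap = measured − calculated = 377 − 365.9 = 11.1 mOsm/kg

11.1 mOsm/kg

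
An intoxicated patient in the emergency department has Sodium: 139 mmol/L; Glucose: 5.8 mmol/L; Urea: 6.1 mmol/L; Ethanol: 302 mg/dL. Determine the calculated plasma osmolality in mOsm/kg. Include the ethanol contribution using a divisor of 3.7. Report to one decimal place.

Calculated osmolality = 2·Na + glucose + urea + ethanol/3.7
= 2·139 + 5.8 + 6.1 + 302/3.7
= 278 + 5.80 + 6.10 + 81.62
= 371.52 mOsm/kg

371.5 mOsm/kg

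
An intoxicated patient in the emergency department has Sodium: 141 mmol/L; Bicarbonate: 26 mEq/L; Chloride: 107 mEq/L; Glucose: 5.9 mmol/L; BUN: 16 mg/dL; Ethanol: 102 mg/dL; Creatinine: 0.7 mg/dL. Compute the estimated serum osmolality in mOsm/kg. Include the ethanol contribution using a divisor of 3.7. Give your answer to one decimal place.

Calculated osmolality = 2·Na + glucose + BUN/2.8 + ethanol/3.7
= 2·141 + 5.9 + 16/2.8 + 102/3.7
= 282 + 5.90 + 5.71 + 27.57
= 321.18 mOsm/kg

321.2 mOsm/kg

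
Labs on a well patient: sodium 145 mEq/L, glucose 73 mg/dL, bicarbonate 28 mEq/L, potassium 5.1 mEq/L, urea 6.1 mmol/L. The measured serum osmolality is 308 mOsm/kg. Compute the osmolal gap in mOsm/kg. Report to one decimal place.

7.8 mOsm/kg

Calculated osmolality = 2·Na + glucose/18 + urea
= 2·145 + 73/18 + 6.1
= 290 + 4.06 + 6.10
= 300.16 mOsm/kg ≈ 300.2 mOsm/kg
Osmolar gap = measured − calculated = 308 − 300.2 = 7.8 mOsm/kg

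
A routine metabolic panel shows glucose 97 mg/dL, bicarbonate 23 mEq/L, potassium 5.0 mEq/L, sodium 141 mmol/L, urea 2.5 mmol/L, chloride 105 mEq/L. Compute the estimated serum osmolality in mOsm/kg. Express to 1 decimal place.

Calculated osmolality = 2·Na + glucose/18 + urea
= 2·141 + 97/18 + 2.5
= 282 + 5.39 + 2.50
= 289.89 mOsm/kg

289.9 mOsm/kg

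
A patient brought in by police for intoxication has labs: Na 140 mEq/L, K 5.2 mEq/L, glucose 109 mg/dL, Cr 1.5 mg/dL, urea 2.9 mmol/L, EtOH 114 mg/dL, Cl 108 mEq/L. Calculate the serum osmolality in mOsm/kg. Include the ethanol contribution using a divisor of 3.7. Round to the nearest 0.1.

319.8 mOsm/kg

Calculated osmolality = 2·Na + glucose/18 + urea + ethanol/3.7
= 2·140 + 109/18 + 2.9 + 114/3.7
= 280 + 6.06 + 2.90 + 30.81
= 319.77 mOsm/kg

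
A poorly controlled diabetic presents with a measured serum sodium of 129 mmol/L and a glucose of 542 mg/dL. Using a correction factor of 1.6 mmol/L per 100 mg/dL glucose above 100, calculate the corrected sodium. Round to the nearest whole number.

136 mmol/L

Corrected Na = measured Na + 1.6 · (glucose − 100)/100
= 129 + 1.6 · (542 − 100)/100
= 129 + 7.1
= 136.1 mmol/L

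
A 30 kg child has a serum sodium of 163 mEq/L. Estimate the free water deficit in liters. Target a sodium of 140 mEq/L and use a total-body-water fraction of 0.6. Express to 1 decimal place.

TBW = 0.6 · 30 = 18 L
Free water deficit = TBW · (Na/140 − 1)
= 18 · (163/140 − 1)
= 18 · 0.1643
= 2.96 L

3.0 L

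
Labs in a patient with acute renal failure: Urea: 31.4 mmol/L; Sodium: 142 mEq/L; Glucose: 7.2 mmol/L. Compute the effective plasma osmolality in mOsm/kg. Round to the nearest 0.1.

291.2 mOsm/kg

Effective osmolality excludes urea (freely permeant across cell membranes):
2·Na + glucose
= 2·142 + 7.2
= 284 + 7.2
= 291.2 mOsm/kg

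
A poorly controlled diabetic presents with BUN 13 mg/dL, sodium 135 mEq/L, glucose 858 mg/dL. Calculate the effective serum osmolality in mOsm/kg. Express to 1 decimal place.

317.7 mOsm/kg

Effective osmolality excludes urea (freely permeant across cell membranes):
2·Na + glucose/18
= 2·135 + 858/18
= 270 + 47.67
= 317.67 mOsm/kg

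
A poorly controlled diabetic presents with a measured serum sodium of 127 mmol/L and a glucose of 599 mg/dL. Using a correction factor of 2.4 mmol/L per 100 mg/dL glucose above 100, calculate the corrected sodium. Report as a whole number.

139 mmol/L

Corrected Na = measured Na + 2.4 · (glucose − 100)/100
= 127 + 2.4 · (599 − 100)/100
= 127 + 12
= 139 mmol/L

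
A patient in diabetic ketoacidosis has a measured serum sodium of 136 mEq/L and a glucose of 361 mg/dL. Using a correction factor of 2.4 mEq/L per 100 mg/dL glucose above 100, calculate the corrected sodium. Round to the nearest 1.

142 mEq/L

Corrected Na = measured Na + 2.4 · (glucose − 100)/100
= 136 + 2.4 · (361 − 100)/100
= 136 + 6.3
= 142.3 mEq/L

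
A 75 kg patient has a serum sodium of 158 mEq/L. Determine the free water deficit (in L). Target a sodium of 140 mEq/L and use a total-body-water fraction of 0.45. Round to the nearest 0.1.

4.3 L

TBW = 0.45 · 75 = 33.75 L
Free water deficit = TBW · (Na/140 − 1)
= 33.75 · (158/140 − 1)
= 33.75 · 0.1286
= 4.34 L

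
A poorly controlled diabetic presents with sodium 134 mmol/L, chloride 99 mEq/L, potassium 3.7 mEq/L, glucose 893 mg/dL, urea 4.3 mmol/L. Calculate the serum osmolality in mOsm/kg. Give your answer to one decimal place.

321.9 mOsm/kg

Calculated osmolality = 2·Na + glucose/18 + urea
= 2·134 + 893/18 + 4.3
= 268 + 49.61 + 4.30
= 321.91 mOsm/kg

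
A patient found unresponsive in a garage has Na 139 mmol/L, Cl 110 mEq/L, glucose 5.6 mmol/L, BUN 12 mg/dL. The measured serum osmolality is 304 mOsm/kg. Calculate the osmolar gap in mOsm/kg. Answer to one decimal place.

16.1 mOsm/kg

Calculated osmolality = 2·Na + glucose + BUN/2.8
= 2·139 + 5.6 + 12/2.8
= 278 + 5.60 + 4.29
= 287.89 mOsm/kg ≈ 287.9 mOsm/kg
Osmolar gap = measured − calculated = 304 − 287.9 = 16.1 mOsm/kg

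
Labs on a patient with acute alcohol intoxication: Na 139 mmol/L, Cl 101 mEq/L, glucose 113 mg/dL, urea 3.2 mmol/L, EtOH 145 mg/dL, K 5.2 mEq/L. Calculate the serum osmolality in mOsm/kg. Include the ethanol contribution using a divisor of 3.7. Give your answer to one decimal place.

Calculated osmolality = 2·Na + glucose/18 + urea + ethanol/3.7
= 2·139 + 113/18 + 3.2 + 145/3.7
= 278 + 6.28 + 3.20 + 39.19
= 326.67 mOsm/kg

326.7 mOsm/kg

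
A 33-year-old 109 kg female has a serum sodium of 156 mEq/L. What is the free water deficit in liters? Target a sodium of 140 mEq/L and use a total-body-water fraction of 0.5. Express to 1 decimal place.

TBW = 0.5 · 109 = 54.5 L
Free water deficit = TBW · (Na/140 − 1)
= 54.5 · (156/140 − 1)
= 54.5 · 0.1143
= 6.23 L

6.2 L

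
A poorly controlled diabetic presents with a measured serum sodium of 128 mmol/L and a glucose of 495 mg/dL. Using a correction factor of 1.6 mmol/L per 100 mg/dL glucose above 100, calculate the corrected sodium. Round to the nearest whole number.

Corrected Na = measured Na + 1.6 · (glucose − 100)/100
= 128 + 1.6 · (495 − 100)/100
= 128 + 6.3
= 134.3 mmol/L

134 mmol/L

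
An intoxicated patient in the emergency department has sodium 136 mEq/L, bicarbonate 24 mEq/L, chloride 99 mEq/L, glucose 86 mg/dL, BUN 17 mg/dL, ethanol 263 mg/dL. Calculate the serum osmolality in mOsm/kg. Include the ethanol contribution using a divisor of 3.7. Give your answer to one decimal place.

Calculated osmolality = 2·Na + glucose/18 + BUN/2.8 + ethanol/3.7
= 2·136 + 86/18 + 17/2.8 + 263/3.7
= 272 + 4.78 + 6.07 + 71.08
= 353.93 mOsm/kg

353.9 mOsm/kg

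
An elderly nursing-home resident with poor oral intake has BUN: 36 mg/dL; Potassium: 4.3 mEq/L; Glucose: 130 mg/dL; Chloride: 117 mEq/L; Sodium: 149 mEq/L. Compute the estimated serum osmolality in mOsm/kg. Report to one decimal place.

318.1 mOsm/kg

Calculated osmolality = 2·Na + glucose/18 + BUN/2.8
= 2·149 + 130/18 + 36/2.8
= 298 + 7.22 + 12.86
= 318.08 mOsm/kg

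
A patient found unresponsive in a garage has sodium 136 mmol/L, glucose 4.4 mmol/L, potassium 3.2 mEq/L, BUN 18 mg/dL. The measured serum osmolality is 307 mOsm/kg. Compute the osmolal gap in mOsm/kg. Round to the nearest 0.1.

24.2 mOsm/kg

Calculated osmolality = 2·Na + glucose + BUN/2.8
= 2·136 + 4.4 + 18/2.8
= 272 + 4.40 + 6.43
= 282.83 mOsm/kg ≈ 282.8 mOsm/kg
Osmolar gap = measured − calculated = 307 − 282.8 = 24.2 mOsm/kg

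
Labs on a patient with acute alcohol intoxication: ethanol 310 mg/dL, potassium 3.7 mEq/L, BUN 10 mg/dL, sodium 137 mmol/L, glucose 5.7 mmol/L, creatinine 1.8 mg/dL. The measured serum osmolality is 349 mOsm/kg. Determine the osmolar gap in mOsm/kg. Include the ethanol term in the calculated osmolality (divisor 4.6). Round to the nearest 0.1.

Calculated osmolality = 2·Na + glucose + BUN/2.8 + ethanol/4.6
= 2·137 + 5.7 + 10/2.8 + 310/4.6
= 274 + 5.70 + 3.57 + 67.39
= 350.66 mOsm/kg ≈ 350.7 mOsm/kg
Osmolar gap = measured − calculated = 349 − 350.7 = -1.7 mOsm/kg

-1.7 mOsm/kg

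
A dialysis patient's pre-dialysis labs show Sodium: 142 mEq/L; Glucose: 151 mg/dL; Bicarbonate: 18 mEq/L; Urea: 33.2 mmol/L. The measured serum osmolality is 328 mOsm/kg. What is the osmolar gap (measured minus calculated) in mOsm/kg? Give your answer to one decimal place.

Calculated osmolality = 2·Na + glucose/18 + urea
= 2·142 + 151/18 + 33.2
= 284 + 8.39 + 33.20
= 325.59 mOsm/kg ≈ 325.6 mOsm/kg
Osmolar gap = measured − calculated = 328 − 325.6 = 2.4 mOsm/kg

2.4 mOsm/kg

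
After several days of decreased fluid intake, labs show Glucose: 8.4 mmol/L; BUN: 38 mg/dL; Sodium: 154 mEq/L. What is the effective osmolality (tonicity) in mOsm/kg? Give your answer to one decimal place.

Effective osmolality excludes urea (freely permeant across cell membranes):
2·Na + glucose
= 2·154 + 8.4
= 308 + 8.4
= 316.4 mOsm/kg

316.4 mOsm/kg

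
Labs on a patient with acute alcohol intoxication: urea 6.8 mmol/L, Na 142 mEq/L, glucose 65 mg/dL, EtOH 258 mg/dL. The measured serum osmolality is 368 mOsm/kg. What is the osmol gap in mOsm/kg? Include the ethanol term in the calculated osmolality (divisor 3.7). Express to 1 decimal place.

Calculated osmolality = 2·Na + glucose/18 + urea + ethanol/3.7
= 2·142 + 65/18 + 6.8 + 258/3.7
= 284 + 3.61 + 6.80 + 69.73
= 364.14 mOsm/kg ≈ 364.1 mOsm/kg
Osmolar gap = measured − calculated = 368 − 364.1 = 3.9 mOsm/kg

3.9 mOsm/kg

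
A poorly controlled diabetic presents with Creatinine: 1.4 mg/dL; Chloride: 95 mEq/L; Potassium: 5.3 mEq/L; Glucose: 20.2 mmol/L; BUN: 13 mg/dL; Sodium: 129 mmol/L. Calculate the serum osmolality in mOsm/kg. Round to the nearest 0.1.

Calculated osmolality = 2·Na + glucose + BUN/2.8
= 2·129 + 20.2 + 13/2.8
= 258 + 20.20 + 4.64
= 282.84 mOsm/kg

282.8 mOsm/kg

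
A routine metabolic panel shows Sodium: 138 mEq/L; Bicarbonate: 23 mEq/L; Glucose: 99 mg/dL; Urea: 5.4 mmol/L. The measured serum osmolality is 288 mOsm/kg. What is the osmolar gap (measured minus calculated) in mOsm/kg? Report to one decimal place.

1.1 mOsm/kg

Calculated osmolality = 2·Na + glucose/18 + urea
= 2·138 + 99/18 + 5.4
= 276 + 5.50 + 5.40
= 286.9 mOsm/kg ≈ 286.9 mOsm/kg
Osmolar gap = measured − calculated = 288 − 286.9 = 1.1 mOsm/kg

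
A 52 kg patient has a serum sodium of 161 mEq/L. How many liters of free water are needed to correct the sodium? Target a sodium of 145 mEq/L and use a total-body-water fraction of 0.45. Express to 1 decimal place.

TBW = 0.45 · 52 = 23.4 L
Free water deficit = TBW · (Na/145 − 1)
= 23.4 · (161/145 − 1)
= 23.4 · 0.1103
= 2.58 L

2.6 L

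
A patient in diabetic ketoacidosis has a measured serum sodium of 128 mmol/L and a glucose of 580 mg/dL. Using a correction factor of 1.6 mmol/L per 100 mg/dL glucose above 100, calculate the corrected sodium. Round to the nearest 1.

Corrected Na = measured Na + 1.6 · (glucose − 100)/100
= 128 + 1.6 · (580 − 100)/100
= 128 + 7.7
= 135.7 mmol/L

136 mmol/L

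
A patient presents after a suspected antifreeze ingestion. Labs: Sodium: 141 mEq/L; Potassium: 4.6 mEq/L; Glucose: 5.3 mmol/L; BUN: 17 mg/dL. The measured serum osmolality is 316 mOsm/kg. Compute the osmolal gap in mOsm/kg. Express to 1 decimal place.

Calculated osmolality = 2·Na + glucose + BUN/2.8
= 2·141 + 5.3 + 17/2.8
= 282 + 5.30 + 6.07
= 293.37 mOsm/kg ≈ 293.4 mOsm/kg
Osmolar gap = measured − calculated = 316 − 293.4 = 22.6 mOsm/kg

22.6 mOsm/kg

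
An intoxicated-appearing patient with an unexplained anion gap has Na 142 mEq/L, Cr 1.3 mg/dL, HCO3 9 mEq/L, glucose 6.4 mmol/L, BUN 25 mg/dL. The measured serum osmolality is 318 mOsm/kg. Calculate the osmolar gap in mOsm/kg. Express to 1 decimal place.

18.7 mOsm/kg

Calculated osmolality = 2·Na + glucose + BUN/2.8
= 2·142 + 6.4 + 25/2.8
= 284 + 6.40 + 8.93
= 299.33 mOsm/kg ≈ 299.3 mOsm/kg
Osmolar gap = measured − calculated = 318 − 299.3 = 18.7 mOsm/kg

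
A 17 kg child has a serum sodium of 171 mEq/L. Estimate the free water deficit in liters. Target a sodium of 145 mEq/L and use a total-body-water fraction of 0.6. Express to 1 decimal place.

TBW = 0.6 · 17 = 10.2 L
Free water deficit = TBW · (Na/145 − 1)
= 10.2 · (171/145 − 1)
= 10.2 · 0.1793
= 1.83 L

1.8 L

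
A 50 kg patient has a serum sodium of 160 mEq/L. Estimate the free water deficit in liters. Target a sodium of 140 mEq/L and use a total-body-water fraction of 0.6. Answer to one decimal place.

TBW = 0.6 · 50 = 30 L
Free water deficit = TBW · (Na/140 − 1)
= 30 · (160/140 − 1)
= 30 · 0.1429
= 4.29 L

4.3 L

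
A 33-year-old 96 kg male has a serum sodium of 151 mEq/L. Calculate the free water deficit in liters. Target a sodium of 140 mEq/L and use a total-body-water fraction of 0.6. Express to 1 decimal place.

TBW = 0.6 · 96 = 57.6 L
Free water deficit = TBW · (Na/140 − 1)
= 57.6 · (151/140 − 1)
= 57.6 · 0.0786
= 4.53 L

4.5 L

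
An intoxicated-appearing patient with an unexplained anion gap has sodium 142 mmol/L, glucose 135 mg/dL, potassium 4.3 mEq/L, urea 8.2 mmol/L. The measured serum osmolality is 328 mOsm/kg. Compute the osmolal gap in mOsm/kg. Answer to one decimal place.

Calculated osmolality = 2·Na + glucose/18 + urea
= 2·142 + 135/18 + 8.2
= 284 + 7.50 + 8.20
= 299.7 mOsm/kg ≈ 299.7 mOsm/kg
Osmolar gap = measured − calculated = 328 − 299.7 = 28.3 mOsm/kg

28.3 mOsm/kg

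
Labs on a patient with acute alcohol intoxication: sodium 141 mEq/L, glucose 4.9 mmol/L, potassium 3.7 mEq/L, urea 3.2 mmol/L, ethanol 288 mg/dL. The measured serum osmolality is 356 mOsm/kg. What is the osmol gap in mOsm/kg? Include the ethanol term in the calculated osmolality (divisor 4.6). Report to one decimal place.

Calculated osmolality = 2·Na + glucose + urea + ethanol/4.6
= 2·141 + 4.9 + 3.2 + 288/4.6
= 282 + 4.90 + 3.20 + 62.61
= 352.71 mOsm/kg ≈ 352.7 mOsm/kg
Osmolar gap = measured − calculated = 356 − 352.7 = 3.3 mOsm/kg

3.3 mOsm/kg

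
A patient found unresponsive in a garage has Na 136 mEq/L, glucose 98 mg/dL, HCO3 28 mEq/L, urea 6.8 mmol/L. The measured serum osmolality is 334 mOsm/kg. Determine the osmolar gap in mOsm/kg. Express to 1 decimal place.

Calculated osmolality = 2·Na + glucose/18 + urea
= 2·136 + 98/18 + 6.8
= 272 + 5.44 + 6.80
= 284.24 mOsm/kg ≈ 284.2 mOsm/kg
Osmolar gap = measured − calculated = 334 − 284.2 = 49.8 mOsm/kg

49.8 mOsm/kg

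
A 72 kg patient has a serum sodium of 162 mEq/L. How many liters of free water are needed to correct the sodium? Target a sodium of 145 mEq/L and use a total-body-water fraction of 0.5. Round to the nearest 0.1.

TBW = 0.5 · 72 = 36 L
Free water deficit = TBW · (Na/145 − 1)
= 36 · (162/145 − 1)
= 36 · 0.1172
= 4.22 L

4.2 L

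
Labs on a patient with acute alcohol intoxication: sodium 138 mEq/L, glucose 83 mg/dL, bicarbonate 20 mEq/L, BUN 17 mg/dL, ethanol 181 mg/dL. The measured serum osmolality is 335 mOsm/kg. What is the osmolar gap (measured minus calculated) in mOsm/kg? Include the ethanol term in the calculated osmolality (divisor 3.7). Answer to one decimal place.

-0.6 mOsm/kg

Calculated osmolality = 2·Na + glucose/18 + BUN/2.8 + ethanol/3.7
= 2·138 + 83/18 + 17/2.8 + 181/3.7
= 276 + 4.61 + 6.07 + 48.92
= 335.6 mOsm/kg ≈ 335.6 mOsm/kg
Osmolar gap = measured − calculated = 335 − 335.6 = -0.6 mOsm/kg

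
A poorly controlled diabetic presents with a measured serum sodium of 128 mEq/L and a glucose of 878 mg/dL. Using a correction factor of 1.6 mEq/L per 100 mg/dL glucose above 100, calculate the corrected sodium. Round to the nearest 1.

Corrected Na = measured Na + 1.6 · (glucose − 100)/100
= 128 + 1.6 · (878 − 100)/100
= 128 + 12.4
= 140.4 mEq/L

140 mEq/L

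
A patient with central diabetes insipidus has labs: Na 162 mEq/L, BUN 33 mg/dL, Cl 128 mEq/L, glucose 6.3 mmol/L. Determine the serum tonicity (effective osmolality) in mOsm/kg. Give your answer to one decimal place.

330.3 mOsm/kg

Effective osmolality excludes urea (freely permeant across cell membranes):
2·Na + glucose
= 2·162 + 6.3
= 324 + 6.3
= 330.3 mOsm/kg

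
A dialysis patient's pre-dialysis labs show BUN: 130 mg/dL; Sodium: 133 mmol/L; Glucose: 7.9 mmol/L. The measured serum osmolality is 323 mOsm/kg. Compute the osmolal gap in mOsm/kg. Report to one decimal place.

2.7 mOsm/kg

Calculated osmolality = 2·Na + glucose + BUN/2.8
= 2·133 + 7.9 + 130/2.8
= 266 + 7.90 + 46.43
= 320.33 mOsm/kg ≈ 320.3 mOsm/kg
Osmolar gap = measured − calculated = 323 − 320.3 = 2.7 mOsm/kg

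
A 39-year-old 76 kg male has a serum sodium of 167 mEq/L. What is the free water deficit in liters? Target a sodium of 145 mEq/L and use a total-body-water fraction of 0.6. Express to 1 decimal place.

6.9 L

TBW = 0.6 · 76 = 45.6 L
Free water deficit = TBW · (Na/145 − 1)
= 45.6 · (167/145 − 1)
= 45.6 · 0.1517
= 6.92 L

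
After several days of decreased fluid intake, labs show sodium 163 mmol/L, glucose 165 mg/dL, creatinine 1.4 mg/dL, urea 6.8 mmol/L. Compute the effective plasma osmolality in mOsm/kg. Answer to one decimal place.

335.2 mOsm/kg

Effective osmolality excludes urea (freely permeant across cell membranes):
2·Na + glucose/18
= 2·163 + 165/18
= 326 + 9.17
= 335.17 mOsm/kg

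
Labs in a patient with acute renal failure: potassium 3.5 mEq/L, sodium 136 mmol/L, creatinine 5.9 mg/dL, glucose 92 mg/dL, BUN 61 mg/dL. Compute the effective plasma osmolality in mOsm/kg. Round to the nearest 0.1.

277.1 mOsm/kg

Effective osmolality excludes urea (freely permeant across cell membranes):
2·Na + glucose/18
= 2·136 + 92/18
= 272 + 5.11
= 277.11 mOsm/kg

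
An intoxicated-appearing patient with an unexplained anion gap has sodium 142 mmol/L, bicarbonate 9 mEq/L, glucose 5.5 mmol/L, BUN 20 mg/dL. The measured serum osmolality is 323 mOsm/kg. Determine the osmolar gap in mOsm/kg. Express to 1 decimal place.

26.4 mOsm/kg

Calculated osmolality = 2·Na + glucose + BUN/2.8
= 2·142 + 5.5 + 20/2.8
= 284 + 5.50 + 7.14
= 296.64 mOsm/kg ≈ 296.6 mOsm/kg
Osmolar gap = measured − calculated = 323 − 296.6 = 26.4 mOsm/kg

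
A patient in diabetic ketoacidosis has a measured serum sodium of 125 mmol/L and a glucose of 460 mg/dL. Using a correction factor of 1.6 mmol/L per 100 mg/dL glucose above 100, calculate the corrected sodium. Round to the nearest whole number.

Corrected Na = measured Na + 1.6 · (glucose − 100)/100
= 125 + 1.6 · (460 − 100)/100
= 125 + 5.8
= 130.8 mmol/L

131 mmol/L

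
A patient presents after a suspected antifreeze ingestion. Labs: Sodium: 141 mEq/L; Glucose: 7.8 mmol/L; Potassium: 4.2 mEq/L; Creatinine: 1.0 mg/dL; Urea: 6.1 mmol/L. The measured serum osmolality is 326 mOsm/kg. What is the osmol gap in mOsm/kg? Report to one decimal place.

Calculated osmolality = 2·Na + glucose + urea
= 2·141 + 7.8 + 6.1
= 282 + 7.80 + 6.10
= 295.9 mOsm/kg ≈ 295.9 mOsm/kg
Osmolar gap = measured − calculated = 326 − 295.9 = 30.1 mOsm/kg

30.1 mOsm/kg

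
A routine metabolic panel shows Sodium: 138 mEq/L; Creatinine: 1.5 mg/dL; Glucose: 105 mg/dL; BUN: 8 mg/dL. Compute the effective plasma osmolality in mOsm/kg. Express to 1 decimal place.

Effective osmolality excludes urea (freely permeant across cell membranes):
2·Na + glucose/18
= 2·138 + 105/18
= 276 + 5.83
= 281.83 mOsm/kg

281.8 mOsm/kg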